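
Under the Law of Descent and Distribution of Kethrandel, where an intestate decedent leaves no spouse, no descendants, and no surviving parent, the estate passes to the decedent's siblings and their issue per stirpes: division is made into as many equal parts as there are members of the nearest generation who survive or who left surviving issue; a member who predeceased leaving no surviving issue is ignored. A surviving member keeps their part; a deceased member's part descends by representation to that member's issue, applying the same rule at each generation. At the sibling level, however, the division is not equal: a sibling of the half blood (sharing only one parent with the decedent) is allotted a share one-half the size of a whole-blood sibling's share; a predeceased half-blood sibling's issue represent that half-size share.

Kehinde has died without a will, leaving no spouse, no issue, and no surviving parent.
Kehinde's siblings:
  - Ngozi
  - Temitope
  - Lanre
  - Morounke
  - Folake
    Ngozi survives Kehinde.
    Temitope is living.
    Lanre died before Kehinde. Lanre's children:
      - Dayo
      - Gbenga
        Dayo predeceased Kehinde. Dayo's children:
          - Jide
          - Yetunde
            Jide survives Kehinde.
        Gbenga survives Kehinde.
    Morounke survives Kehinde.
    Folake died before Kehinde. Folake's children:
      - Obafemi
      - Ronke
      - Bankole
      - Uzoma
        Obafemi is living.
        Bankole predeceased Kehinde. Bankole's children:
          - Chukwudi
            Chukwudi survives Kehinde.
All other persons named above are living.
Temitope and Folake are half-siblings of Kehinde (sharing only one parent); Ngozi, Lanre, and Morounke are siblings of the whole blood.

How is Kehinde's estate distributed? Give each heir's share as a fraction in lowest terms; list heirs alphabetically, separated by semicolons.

No spouse, descendants, or parent survives, so the estate passes to Kehinde's siblings per stirpes.
Half-blood siblings count for one-half the weight of whole-blood siblings at the initial division.
Dividing 1 in proportion to weights (total weight 4): Ngozi (weight 1) → 1/4; Temitope (weight 1/2) → 1/8; Lanre (weight 1) → 1/4; Morounke (weight 1) → 1/4; Folake (weight 1/2) → 1/8.
Ngozi is living and takes 1/4.
Temitope is living and takes 1/8.
Lanre predeceased; the 1/4 allotted to Lanre's branch passes to Lanre's issue by representation.
The 1/4 is divided into 2 equal shares of 1/8 among Dayo, Gbenga.
Dayo predeceased; the 1/8 allotted to Dayo's branch passes to Dayo's issue by representation.
The 1/8 is divided into 2 equal shares of 1/16 among Jide, Yetunde.
Jide is living and takes 1/16.
Yetunde is living and takes 1/16.
Gbenga is living and takes 1/8.
Morounke is living and takes 1/4.
Folake predeceased; the 1/8 allotted to Folake's branch passes to Folake's issue by representation.
The 1/8 is divided into 4 equal shares of 1/32 among Obafemi, Ronke, Bankole, Uzoma.
Obafemi is living and takes 1/32.
Ronke is living and takes 1/32.
Bankole predeceased; the 1/32 allotted to Bankole's branch passes to Bankole's issue by representation.
Chukwudi is the sole taker at this level and receives the full 1/32.
Uzoma is living and takes 1/32.

Chukwudi 1/32; Gbenga 1/8; Jide 1/16; Morounke 1/4; Ngozi 1/4; Obafemi 1/32; Ronke 1/32; Temitope 1/8; Uzoma 1/32; Yetunde 1/16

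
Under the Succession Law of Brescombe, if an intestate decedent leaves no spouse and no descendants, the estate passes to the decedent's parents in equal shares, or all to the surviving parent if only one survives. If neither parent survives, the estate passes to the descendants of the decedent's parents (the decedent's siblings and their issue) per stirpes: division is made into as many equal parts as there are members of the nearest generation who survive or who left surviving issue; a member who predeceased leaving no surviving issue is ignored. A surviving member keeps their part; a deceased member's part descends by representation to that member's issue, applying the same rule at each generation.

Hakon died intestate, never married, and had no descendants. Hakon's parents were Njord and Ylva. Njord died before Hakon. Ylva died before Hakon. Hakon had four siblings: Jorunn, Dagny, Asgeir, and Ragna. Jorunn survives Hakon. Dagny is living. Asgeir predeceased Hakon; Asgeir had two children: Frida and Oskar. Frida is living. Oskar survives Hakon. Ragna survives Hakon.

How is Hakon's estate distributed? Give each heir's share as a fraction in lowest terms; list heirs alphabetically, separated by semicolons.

Neither parent survives and there are no descendants, so the estate passes to Hakon's siblings and their issue per stirpes.
The estate is divided into 4 equal shares of 1/4 among Jorunn, Dagny, Asgeir, Ragna.
Jorunn is living and takes 1/4.
Dagny is living and takes 1/4.
Asgeir predeceased; the 1/4 allotted to Asgeir's branch passes to Asgeir's issue by representation.
The 1/4 is divided into 2 equal shares of 1/8 among Frida, Oskar.
Frida is living and takes 1/8.
Oskar is living and takes 1/8.
Ragna is living and takes 1/4.

Dagny 1/4; Frida 1/8; Jorunn 1/4; Oskar 1/8; Ragna 1/4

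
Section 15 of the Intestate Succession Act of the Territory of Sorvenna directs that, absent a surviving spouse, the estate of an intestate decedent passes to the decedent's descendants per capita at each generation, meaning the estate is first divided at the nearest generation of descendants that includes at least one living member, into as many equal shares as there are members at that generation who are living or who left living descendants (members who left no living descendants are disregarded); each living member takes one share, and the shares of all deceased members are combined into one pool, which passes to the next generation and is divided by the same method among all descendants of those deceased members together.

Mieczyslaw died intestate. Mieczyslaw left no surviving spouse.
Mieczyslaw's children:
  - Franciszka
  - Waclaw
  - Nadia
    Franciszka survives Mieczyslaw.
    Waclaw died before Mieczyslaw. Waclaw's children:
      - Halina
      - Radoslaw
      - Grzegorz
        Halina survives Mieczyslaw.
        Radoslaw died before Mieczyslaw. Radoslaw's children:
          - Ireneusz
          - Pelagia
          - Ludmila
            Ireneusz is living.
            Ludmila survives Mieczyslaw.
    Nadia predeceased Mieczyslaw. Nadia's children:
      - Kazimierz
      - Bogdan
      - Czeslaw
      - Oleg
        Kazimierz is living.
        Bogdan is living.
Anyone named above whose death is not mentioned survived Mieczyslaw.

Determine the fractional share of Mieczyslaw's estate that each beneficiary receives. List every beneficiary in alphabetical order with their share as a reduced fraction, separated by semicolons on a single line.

There is no surviving spouse, so the entire estate passes to Mieczyslaw's descendants per capita at each generation.
At generation 1 (Franciszka, Waclaw, Nadia) there are 3 shares of (1)/3 = 1/3 each.
Living: Franciszka — each takes 1/3.
Deceased: Waclaw and Nadia. Their combined 2/3 is pooled and carried to generation 2.
At generation 2 (Halina, Radoslaw, Grzegorz, Kazimierz, Bogdan, Czeslaw, Oleg) there are 7 shares of (2/3)/7 = 2/21 each.
Living: Halina, Grzegorz, Kazimierz, Bogdan, Czeslaw, and Oleg — each takes 2/21.
Deceased: Radoslaw. That 2/21 share is carried to generation 3.
At generation 3 (Ireneusz, Pelagia, Ludmila) there are 3 shares of (2/21)/3 = 2/63 each.
Living: Ireneusz, Pelagia, and Ludmila — each takes 2/63.

Bogdan 2/21; Czeslaw 2/21; Franciszka 1/3; Grzegorz 2/21; Halina 2/21; Ireneusz 2/63; Kazimierz 2/21; Ludmila 2/63; Oleg 2/21; Pelagia 2/63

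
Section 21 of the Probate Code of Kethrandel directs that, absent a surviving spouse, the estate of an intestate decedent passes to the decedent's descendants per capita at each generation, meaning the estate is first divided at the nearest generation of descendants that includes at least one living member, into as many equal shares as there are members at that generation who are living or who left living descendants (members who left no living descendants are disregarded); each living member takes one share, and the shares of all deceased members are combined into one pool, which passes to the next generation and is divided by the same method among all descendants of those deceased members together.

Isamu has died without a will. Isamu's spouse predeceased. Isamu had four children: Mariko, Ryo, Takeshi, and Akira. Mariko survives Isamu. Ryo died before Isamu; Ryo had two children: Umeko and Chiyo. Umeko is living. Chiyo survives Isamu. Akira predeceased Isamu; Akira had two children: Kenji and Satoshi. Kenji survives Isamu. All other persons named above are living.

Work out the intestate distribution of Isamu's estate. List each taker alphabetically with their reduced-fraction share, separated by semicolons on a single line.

There is no surviving spouse, so the entire estate passes to Isamu's descendants per capita at each generation.
At generation 1 (Mariko, Ryo, Takeshi, Akira) there are 4 shares of (1)/4 = 1/4 each.
Living: Mariko and Takeshi — each takes 1/4.
Deceased: Ryo and Akira. Their combined 1/2 is pooled and carried to generation 2.
At generation 2 (Umeko, Chiyo, Kenji, Satoshi) there are 4 shares of (1/2)/4 = 1/8 each.
Living: Umeko, Chiyo, Kenji, and Satoshi — each takes 1/8.

Chiyo 1/8; Kenji 1/8; Mariko 1/4; Satoshi 1/8; Takeshi 1/4; Umeko 1/8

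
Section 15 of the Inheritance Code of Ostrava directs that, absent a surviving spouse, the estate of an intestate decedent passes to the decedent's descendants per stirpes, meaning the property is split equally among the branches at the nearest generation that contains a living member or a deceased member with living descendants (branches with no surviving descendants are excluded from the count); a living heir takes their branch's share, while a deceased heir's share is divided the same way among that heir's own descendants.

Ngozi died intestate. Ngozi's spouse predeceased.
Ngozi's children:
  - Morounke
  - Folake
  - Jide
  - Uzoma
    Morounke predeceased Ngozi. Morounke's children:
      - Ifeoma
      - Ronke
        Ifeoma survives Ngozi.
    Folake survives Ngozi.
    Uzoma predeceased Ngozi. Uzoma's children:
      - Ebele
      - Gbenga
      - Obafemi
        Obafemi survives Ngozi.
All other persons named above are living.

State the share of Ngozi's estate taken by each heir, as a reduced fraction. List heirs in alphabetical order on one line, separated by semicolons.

Ebele 1/12; Folake 1/4; Gbenga 1/12; Ifeoma 1/8; Jide 1/4; Obafemi 1/12; Ronke 1/8

There is no surviving spouse, so the entire estate passes to Ngozi's descendants per stirpes.
The estate is divided into 4 equal shares of 1/4 among Morounke, Folake, Jide, Uzoma.
Morounke predeceased; the 1/4 allotted to Morounke's branch passes to Morounke's issue by representation.
The 1/4 is divided into 2 equal shares of 1/8 among Ifeoma, Ronke.
Ifeoma is living and takes 1/8.
Ronke is living and takes 1/8.
Folake is living and takes 1/4.
Jide is living and takes 1/4.
Uzoma predeceased; the 1/4 allotted to Uzoma's branch passes to Uzoma's issue by representation.
The 1/4 is divided into 3 equal shares of 1/12 among Ebele, Gbenga, Obafemi.
Ebele is living and takes 1/12.
Gbenga is living and takes 1/12.
Obafemi is living and takes 1/12.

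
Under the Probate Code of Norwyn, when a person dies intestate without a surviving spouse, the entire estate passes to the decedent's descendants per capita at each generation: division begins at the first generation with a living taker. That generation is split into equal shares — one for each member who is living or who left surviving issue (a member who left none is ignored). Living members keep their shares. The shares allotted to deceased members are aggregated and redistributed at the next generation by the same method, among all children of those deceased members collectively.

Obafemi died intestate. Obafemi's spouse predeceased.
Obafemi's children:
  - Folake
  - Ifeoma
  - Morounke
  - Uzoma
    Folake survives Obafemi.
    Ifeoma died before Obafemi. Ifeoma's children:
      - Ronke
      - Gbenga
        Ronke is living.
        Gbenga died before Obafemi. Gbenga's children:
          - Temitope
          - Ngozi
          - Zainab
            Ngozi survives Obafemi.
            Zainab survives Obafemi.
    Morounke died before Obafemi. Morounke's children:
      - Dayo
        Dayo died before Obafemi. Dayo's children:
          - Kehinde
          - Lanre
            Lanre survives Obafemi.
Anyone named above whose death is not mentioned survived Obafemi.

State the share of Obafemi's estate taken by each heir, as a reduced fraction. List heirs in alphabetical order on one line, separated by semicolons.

Folake 1/4; Kehinde 1/15; Lanre 1/15; Ngozi 1/15; Ronke 1/6; Temitope 1/15; Uzoma 1/4; Zainab 1/15

There is no surviving spouse, so the entire estate passes to Obafemi's descendants per capita at each generation.
At generation 1 (Folake, Ifeoma, Morounke, Uzoma) there are 4 shares of (1)/4 = 1/4 each.
Living: Folake and Uzoma — each takes 1/4.
Deceased: Ifeoma and Morounke. Their combined 1/2 is pooled and carried to generation 2.
At generation 2 (Ronke, Gbenga, Dayo) there are 3 shares of (1/2)/3 = 1/6 each.
Living: Ronke — each takes 1/6.
Deceased: Gbenga and Dayo. Their combined 1/3 is pooled and carried to generation 3.
At generation 3 (Temitope, Ngozi, Zainab, Kehinde, Lanre) there are 5 shares of (1/3)/5 = 1/15 each.
Living: Temitope, Ngozi, Zainab, Kehinde, and Lanre — each takes 1/15.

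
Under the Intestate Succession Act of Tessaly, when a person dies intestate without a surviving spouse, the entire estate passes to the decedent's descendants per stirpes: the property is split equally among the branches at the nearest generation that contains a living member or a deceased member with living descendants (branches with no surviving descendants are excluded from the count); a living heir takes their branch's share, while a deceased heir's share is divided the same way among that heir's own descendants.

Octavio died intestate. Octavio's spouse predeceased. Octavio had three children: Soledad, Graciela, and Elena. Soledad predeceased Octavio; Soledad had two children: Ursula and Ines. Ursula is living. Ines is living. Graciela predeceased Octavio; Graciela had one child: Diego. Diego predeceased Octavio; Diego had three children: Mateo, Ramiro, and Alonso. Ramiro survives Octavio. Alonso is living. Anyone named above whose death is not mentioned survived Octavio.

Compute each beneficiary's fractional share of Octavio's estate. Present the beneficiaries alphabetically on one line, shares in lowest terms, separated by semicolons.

There is no surviving spouse, so the entire estate passes to Octavio's descendants per stirpes.
The estate is divided into 3 equal shares of 1/3 among Soledad, Graciela, Elena.
Soledad predeceased; the 1/3 allotted to Soledad's branch passes to Soledad's issue by representation.
The 1/3 is divided into 2 equal shares of 1/6 among Ursula, Ines.
Ursula is living and takes 1/6.
Ines is living and takes 1/6.
Graciela predeceased; the 1/3 allotted to Graciela's branch passes to Graciela's issue by representation.
Diego's line is the sole branch at this level, so the full 1/3 passes to Diego's issue by representation.
The 1/3 is divided into 3 equal shares of 1/9 among Mateo, Ramiro, Alonso.
Mateo is living and takes 1/9.
Ramiro is living and takes 1/9.
Alonso is living and takes 1/9.
Elena is living and takes 1/3.

Alonso 1/9; Elena 1/3; Ines 1/6; Mateo 1/9; Ramiro 1/9; Ursula 1/6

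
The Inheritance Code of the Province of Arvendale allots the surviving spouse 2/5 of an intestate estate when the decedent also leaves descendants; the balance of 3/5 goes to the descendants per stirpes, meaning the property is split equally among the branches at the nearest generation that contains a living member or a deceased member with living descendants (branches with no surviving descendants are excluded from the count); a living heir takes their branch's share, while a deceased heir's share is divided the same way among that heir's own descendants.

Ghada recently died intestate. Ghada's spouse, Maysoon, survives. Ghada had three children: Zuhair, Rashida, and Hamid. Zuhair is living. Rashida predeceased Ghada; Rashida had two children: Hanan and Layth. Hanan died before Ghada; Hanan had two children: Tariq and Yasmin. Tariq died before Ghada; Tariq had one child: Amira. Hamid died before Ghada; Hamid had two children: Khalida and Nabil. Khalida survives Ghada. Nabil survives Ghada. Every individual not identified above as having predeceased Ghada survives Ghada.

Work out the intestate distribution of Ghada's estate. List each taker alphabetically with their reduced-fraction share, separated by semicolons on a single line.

Amira 1/20; Khalida 1/10; Layth 1/10; Maysoon 2/5; Nabil 1/10; Yasmin 1/20; Zuhair 1/5

Maysoon, as surviving spouse, takes 2/5.
The remaining 3/5 passes to Ghada's descendants per stirpes.
The 3/5 is divided into 3 equal shares of 1/5 among Zuhair, Rashida, Hamid.
Zuhair is living and takes 1/5.
Rashida predeceased; the 1/5 allotted to Rashida's branch passes to Rashida's issue by representation.
The 1/5 is divided into 2 equal shares of 1/10 among Hanan, Layth.
Hanan predeceased; the 1/10 allotted to Hanan's branch passes to Hanan's issue by representation.
The 1/10 is divided into 2 equal shares of 1/20 among Tariq, Yasmin.
Tariq predeceased; the 1/20 allotted to Tariq's branch passes to Tariq's issue by representation.
Amira is the sole taker at this level and receives the full 1/20.
Yasmin is living and takes 1/20.
Layth is living and takes 1/10.
Hamid predeceased; the 1/5 allotted to Hamid's branch passes to Hamid's issue by representation.
The 1/5 is divided into 2 equal shares of 1/10 among Khalida, Nabil.
Khalida is living and takes 1/10.
Nabil is living and takes 1/10.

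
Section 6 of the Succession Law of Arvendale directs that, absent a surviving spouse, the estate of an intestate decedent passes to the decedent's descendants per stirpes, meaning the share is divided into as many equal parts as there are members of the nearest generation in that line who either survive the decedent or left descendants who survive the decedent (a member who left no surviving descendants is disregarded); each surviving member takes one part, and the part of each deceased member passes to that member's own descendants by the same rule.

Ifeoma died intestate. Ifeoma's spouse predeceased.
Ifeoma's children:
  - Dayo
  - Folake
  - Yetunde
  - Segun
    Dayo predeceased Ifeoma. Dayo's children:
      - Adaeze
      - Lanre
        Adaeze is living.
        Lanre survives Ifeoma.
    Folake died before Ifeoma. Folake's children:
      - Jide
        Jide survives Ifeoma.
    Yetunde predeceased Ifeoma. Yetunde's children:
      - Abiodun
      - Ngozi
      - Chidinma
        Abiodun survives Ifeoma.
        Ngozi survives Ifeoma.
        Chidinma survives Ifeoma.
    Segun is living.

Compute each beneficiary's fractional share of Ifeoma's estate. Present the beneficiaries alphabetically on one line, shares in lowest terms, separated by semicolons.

Abiodun 1/12; Adaeze 1/8; Chidinma 1/12; Jide 1/4; Lanre 1/8; Ngozi 1/12; Segun 1/4

There is no surviving spouse, so the entire estate passes to Ifeoma's descendants per stirpes.
The estate is divided into 4 equal shares of 1/4 among Dayo, Folake, Yetunde, Segun.
Dayo predeceased; the 1/4 allotted to Dayo's branch passes to Dayo's issue by representation.
The 1/4 is divided into 2 equal shares of 1/8 among Adaeze, Lanre.
Adaeze is living and takes 1/8.
Lanre is living and takes 1/8.
Folake predeceased; the 1/4 allotted to Folake's branch passes to Folake's issue by representation.
Jide is the sole taker at this level and receives the full 1/4.
Yetunde predeceased; the 1/4 allotted to Yetunde's branch passes to Yetunde's issue by representation.
The 1/4 is divided into 3 equal shares of 1/12 among Abiodun, Ngozi, Chidinma.
Abiodun is living and takes 1/12.
Ngozi is living and takes 1/12.
Chidinma is living and takes 1/12.
Segun is living and takes 1/4.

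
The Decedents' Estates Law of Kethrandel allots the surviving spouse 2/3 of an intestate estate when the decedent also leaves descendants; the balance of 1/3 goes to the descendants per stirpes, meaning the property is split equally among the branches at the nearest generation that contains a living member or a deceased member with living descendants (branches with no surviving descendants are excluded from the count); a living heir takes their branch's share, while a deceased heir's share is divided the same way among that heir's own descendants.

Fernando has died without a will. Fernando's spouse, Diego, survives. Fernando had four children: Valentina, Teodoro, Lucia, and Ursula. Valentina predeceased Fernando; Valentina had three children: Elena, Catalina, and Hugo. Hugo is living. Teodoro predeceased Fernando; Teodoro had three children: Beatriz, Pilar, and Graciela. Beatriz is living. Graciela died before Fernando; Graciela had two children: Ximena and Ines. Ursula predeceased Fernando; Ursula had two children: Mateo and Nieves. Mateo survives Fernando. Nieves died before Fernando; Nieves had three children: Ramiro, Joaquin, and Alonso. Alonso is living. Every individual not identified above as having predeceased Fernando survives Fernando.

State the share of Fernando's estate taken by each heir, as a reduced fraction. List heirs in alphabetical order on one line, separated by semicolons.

Diego, as surviving spouse, takes 2/3.
The remaining 1/3 passes to Fernando's descendants per stirpes.
The 1/3 is divided into 4 equal shares of 1/12 among Valentina, Teodoro, Lucia, Ursula.
Valentina predeceased; the 1/12 allotted to Valentina's branch passes to Valentina's issue by representation.
The 1/12 is divided into 3 equal shares of 1/36 among Elena, Catalina, Hugo.
Elena is living and takes 1/36.
Catalina is living and takes 1/36.
Hugo is living and takes 1/36.
Teodoro predeceased; the 1/12 allotted to Teodoro's branch passes to Teodoro's issue by representation.
The 1/12 is divided into 3 equal shares of 1/36 among Beatriz, Pilar, Graciela.
Beatriz is living and takes 1/36.
Pilar is living and takes 1/36.
Graciela predeceased; the 1/36 allotted to Graciela's branch passes to Graciela's issue by representation.
The 1/36 is divided into 2 equal shares of 1/72 among Ximena, Ines.
Ximena is living and takes 1/72.
Ines is living and takes 1/72.
Lucia is living and takes 1/12.
Ursula predeceased; the 1/12 allotted to Ursula's branch passes to Ursula's issue by representation.
The 1/12 is divided into 2 equal shares of 1/24 among Mateo, Nieves.
Mateo is living and takes 1/24.
Nieves predeceased; the 1/24 allotted to Nieves's branch passes to Nieves's issue by representation.
The 1/24 is divided into 3 equal shares of 1/72 among Ramiro, Joaquin, Alonso.
Ramiro is living and takes 1/72.
Joaquin is living and takes 1/72.
Alonso is living and takes 1/72.

Alonso 1/72; Beatriz 1/36; Catalina 1/36; Diego 2/3; Elena 1/36; Hugo 1/36; Ines 1/72; Joaquin 1/72; Lucia 1/12; Mateo 1/24; Pilar 1/36; Ramiro 1/72; Ximena 1/72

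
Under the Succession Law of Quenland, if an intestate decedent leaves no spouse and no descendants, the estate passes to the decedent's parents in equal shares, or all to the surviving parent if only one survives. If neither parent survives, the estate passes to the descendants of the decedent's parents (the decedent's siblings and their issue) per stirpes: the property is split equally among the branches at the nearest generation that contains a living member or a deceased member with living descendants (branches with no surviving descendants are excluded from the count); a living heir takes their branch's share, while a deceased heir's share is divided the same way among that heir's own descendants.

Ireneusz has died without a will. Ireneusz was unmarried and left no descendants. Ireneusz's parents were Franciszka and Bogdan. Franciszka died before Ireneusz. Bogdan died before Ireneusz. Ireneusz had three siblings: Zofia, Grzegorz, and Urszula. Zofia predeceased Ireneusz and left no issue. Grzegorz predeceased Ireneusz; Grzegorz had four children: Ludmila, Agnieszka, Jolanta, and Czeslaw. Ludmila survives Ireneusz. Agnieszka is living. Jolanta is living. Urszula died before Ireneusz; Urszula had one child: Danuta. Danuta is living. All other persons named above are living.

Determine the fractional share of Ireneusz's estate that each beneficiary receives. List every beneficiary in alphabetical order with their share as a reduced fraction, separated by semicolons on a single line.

Agnieszka 1/8; Czeslaw 1/8; Danuta 1/2; Jolanta 1/8; Ludmila 1/8

Neither parent survives and there are no descendants, so the estate passes to Ireneusz's siblings and their issue per stirpes.
Zofia left no surviving issue, so that branch lapses and is disregarded.
The estate is divided into 2 equal shares of 1/2 among Grzegorz, Urszula.
Grzegorz predeceased; the 1/2 allotted to Grzegorz's branch passes to Grzegorz's issue by representation.
The 1/2 is divided into 4 equal shares of 1/8 among Ludmila, Agnieszka, Jolanta, Czeslaw.
Ludmila is living and takes 1/8.
Agnieszka is living and takes 1/8.
Jolanta is living and takes 1/8.
Czeslaw is living and takes 1/8.
Urszula predeceased; the 1/2 allotted to Urszula's branch passes to Urszula's issue by representation.
Danuta is the sole taker at this level and receives the full 1/2.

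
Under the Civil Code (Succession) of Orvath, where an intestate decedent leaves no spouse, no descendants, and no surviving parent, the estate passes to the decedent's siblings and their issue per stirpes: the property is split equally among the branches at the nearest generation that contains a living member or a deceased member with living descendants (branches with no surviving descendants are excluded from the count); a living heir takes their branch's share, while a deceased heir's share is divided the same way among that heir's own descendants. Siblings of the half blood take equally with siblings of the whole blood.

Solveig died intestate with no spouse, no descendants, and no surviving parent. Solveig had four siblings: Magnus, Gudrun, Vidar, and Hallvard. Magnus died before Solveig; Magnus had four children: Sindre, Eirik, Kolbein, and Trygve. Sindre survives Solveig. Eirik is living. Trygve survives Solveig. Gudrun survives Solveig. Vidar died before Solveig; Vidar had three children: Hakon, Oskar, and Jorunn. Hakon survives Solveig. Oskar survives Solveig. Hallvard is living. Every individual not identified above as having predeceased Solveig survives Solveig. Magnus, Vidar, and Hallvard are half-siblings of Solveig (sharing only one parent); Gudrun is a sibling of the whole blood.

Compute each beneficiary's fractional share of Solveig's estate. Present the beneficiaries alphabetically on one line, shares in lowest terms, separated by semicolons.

Eirik 1/16; Gudrun 1/4; Hakon 1/12; Hallvard 1/4; Jorunn 1/12; Kolbein 1/16; Oskar 1/12; Sindre 1/16; Trygve 1/16

No spouse, descendants, or parent survives, so the estate passes to Solveig's siblings per stirpes.
Half-blood and whole-blood siblings take equally under the stated rule.
The estate is divided into 4 equal shares of 1/4 among Magnus, Gudrun, Vidar, Hallvard.
Magnus predeceased; the 1/4 allotted to Magnus's branch passes to Magnus's issue by representation.
The 1/4 is divided into 4 equal shares of 1/16 among Sindre, Eirik, Kolbein, Trygve.
Sindre is living and takes 1/16.
Eirik is living and takes 1/16.
Kolbein is living and takes 1/16.
Trygve is living and takes 1/16.
Gudrun is living and takes 1/4.
Vidar predeceased; the 1/4 allotted to Vidar's branch passes to Vidar's issue by representation.
The 1/4 is divided into 3 equal shares of 1/12 among Hakon, Oskar, Jorunn.
Hakon is living and takes 1/12.
Oskar is living and takes 1/12.
Jorunn is living and takes 1/12.
Hallvard is living and takes 1/4.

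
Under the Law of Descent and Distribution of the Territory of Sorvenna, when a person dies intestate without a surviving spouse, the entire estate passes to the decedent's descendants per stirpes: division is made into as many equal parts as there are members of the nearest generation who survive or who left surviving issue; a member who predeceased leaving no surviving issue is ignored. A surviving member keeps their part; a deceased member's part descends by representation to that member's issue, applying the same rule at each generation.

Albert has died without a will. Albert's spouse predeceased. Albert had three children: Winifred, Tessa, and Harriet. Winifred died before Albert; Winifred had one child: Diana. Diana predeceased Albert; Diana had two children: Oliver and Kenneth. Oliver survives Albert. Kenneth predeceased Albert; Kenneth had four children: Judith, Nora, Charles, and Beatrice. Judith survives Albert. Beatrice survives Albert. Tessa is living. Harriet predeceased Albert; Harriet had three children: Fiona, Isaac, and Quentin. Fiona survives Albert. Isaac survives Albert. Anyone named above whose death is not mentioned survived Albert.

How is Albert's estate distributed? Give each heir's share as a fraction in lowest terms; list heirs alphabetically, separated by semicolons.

Beatrice 1/24; Charles 1/24; Fiona 1/9; Isaac 1/9; Judith 1/24; Nora 1/24; Oliver 1/6; Quentin 1/9; Tessa 1/3

There is no surviving spouse, so the entire estate passes to Albert's descendants per stirpes.
The estate is divided into 3 equal shares of 1/3 among Winifred, Tessa, Harriet.
Winifred predeceased; the 1/3 allotted to Winifred's branch passes to Winifred's issue by representation.
Diana's line is the sole branch at this level, so the full 1/3 passes to Diana's issue by representation.
The 1/3 is divided into 2 equal shares of 1/6 among Oliver, Kenneth.
Oliver is living and takes 1/6.
Kenneth predeceased; the 1/6 allotted to Kenneth's branch passes to Kenneth's issue by representation.
The 1/6 is divided into 4 equal shares of 1/24 among Judith, Nora, Charles, Beatrice.
Judith is living and takes 1/24.
Nora is living and takes 1/24.
Charles is living and takes 1/24.
Beatrice is living and takes 1/24.
Tessa is living and takes 1/3.
Harriet predeceased; the 1/3 allotted to Harriet's branch passes to Harriet's issue by representation.
The 1/3 is divided into 3 equal shares of 1/9 among Fiona, Isaac, Quentin.
Fiona is living and takes 1/9.
Isaac is living and takes 1/9.
Quentin is living and takes 1/9.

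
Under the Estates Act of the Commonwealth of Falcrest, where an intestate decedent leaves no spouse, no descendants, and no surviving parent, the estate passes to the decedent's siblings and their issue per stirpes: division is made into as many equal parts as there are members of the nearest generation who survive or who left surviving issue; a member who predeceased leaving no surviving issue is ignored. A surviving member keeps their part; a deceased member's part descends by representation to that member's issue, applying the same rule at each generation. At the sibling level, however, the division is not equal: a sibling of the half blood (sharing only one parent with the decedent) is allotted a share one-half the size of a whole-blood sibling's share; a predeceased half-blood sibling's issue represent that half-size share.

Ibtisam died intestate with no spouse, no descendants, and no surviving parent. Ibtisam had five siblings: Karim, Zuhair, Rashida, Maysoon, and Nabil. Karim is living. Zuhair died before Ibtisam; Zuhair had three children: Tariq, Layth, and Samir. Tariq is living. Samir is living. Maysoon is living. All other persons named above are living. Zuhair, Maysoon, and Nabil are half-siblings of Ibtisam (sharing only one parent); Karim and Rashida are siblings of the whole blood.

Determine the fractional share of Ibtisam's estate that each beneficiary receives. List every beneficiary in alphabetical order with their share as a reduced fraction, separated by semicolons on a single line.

Karim 2/7; Layth 1/21; Maysoon 1/7; Nabil 1/7; Rashida 2/7; Samir 1/21; Tariq 1/21

No spouse, descendants, or parent survives, so the estate passes to Ibtisam's siblings per stirpes.
Half-blood siblings count for one-half the weight of whole-blood siblings at the initial division.
Dividing 1 in proportion to weights (total weight 7/2): Karim (weight 1) → 2/7; Zuhair (weight 1/2) → 1/7; Rashida (weight 1) → 2/7; Maysoon (weight 1/2) → 1/7; Nabil (weight 1/2) → 1/7.
Karim is living and takes 2/7.
Zuhair predeceased; the 1/7 allotted to Zuhair's branch passes to Zuhair's issue by representation.
The 1/7 is divided into 3 equal shares of 1/21 among Tariq, Layth, Samir.
Tariq is living and takes 1/21.
Layth is living and takes 1/21.
Samir is living and takes 1/21.
Rashida is living and takes 2/7.
Maysoon is living and takes 1/7.
Nabil is living and takes 1/7.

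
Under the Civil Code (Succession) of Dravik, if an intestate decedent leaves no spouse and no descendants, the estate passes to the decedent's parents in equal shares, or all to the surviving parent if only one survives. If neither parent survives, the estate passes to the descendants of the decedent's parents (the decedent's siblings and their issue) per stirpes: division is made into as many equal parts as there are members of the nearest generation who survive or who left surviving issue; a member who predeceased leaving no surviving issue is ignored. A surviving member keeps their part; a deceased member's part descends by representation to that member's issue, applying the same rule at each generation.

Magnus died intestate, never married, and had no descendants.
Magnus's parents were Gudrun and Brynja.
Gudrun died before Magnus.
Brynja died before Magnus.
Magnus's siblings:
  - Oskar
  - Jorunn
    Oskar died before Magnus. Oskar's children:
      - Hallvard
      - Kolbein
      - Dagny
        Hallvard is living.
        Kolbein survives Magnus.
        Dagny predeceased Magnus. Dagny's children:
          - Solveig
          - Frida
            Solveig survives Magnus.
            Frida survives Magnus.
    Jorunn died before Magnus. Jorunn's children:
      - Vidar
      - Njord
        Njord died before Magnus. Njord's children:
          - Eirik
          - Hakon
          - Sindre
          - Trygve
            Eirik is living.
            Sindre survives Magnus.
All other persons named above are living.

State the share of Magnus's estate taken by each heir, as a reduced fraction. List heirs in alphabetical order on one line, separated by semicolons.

Eirik 1/16; Frida 1/12; Hakon 1/16; Hallvard 1/6; Kolbein 1/6; Sindre 1/16; Solveig 1/12; Trygve 1/16; Vidar 1/4

Neither parent survives and there are no descendants, so the estate passes to Magnus's siblings and their issue per stirpes.
The estate is divided into 2 equal shares of 1/2 among Oskar, Jorunn.
Oskar predeceased; the 1/2 allotted to Oskar's branch passes to Oskar's issue by representation.
The 1/2 is divided into 3 equal shares of 1/6 among Hallvard, Kolbein, Dagny.
Hallvard is living and takes 1/6.
Kolbein is living and takes 1/6.
Dagny predeceased; the 1/6 allotted to Dagny's branch passes to Dagny's issue by representation.
The 1/6 is divided into 2 equal shares of 1/12 among Solveig, Frida.
Solveig is living and takes 1/12.
Frida is living and takes 1/12.
Jorunn predeceased; the 1/2 allotted to Jorunn's branch passes to Jorunn's issue by representation.
The 1/2 is divided into 2 equal shares of 1/4 among Vidar, Njord.
Vidar is living and takes 1/4.
Njord predeceased; the 1/4 allotted to Njord's branch passes to Njord's issue by representation.
The 1/4 is divided into 4 equal shares of 1/16 among Eirik, Hakon, Sindre, Trygve.
Eirik is living and takes 1/16.
Hakon is living and takes 1/16.
Sindre is living and takes 1/16.
Trygve is living and takes 1/16.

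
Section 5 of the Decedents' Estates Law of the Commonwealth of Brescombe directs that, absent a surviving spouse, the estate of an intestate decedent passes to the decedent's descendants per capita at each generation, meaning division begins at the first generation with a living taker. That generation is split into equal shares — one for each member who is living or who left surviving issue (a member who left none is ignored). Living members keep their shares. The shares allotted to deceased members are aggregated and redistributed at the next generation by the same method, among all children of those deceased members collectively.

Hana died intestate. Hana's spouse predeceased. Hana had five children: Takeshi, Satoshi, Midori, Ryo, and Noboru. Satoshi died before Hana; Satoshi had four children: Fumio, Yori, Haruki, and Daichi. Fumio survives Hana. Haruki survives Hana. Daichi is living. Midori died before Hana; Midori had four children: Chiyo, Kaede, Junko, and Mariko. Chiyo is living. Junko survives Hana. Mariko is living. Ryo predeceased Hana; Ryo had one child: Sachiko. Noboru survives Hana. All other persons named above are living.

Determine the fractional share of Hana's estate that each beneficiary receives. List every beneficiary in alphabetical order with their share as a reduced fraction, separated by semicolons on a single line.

There is no surviving spouse, so the entire estate passes to Hana's descendants per capita at each generation.
At generation 1 (Takeshi, Satoshi, Midori, Ryo, Noboru) there are 5 shares of (1)/5 = 1/5 each.
Living: Takeshi and Noboru — each takes 1/5.
Deceased: Satoshi, Midori, and Ryo. Their combined 3/5 is pooled and carried to generation 2.
At generation 2 (Fumio, Yori, Haruki, Daichi, Chiyo, Kaede, Junko, Mariko, Sachiko) there are 9 shares of (3/5)/9 = 1/15 each.
Living: Fumio, Yori, Haruki, Daichi, Chiyo, Kaede, Junko, Mariko, and Sachiko — each takes 1/15.

Chiyo 1/15; Daichi 1/15; Fumio 1/15; Haruki 1/15; Junko 1/15; Kaede 1/15; Mariko 1/15; Noboru 1/5; Sachiko 1/15; Takeshi 1/5; Yori 1/15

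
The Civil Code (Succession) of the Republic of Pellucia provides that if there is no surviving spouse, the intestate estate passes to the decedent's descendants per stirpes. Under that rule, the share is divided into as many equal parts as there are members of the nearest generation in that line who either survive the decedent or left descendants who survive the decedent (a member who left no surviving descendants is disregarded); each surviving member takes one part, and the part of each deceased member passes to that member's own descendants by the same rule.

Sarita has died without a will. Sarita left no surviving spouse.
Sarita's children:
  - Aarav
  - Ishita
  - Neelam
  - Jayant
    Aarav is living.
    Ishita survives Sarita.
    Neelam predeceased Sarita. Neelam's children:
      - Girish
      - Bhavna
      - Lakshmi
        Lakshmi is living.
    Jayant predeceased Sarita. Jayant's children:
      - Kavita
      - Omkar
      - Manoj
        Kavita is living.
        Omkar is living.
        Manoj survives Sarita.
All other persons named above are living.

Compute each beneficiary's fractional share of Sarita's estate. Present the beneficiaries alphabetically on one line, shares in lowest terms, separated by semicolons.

There is no surviving spouse, so the entire estate passes to Sarita's descendants per stirpes.
The estate is divided into 4 equal shares of 1/4 among Aarav, Ishita, Neelam, Jayant.
Aarav is living and takes 1/4.
Ishita is living and takes 1/4.
Neelam predeceased; the 1/4 allotted to Neelam's branch passes to Neelam's issue by representation.
The 1/4 is divided into 3 equal shares of 1/12 among Girish, Bhavna, Lakshmi.
Girish is living and takes 1/12.
Bhavna is living and takes 1/12.
Lakshmi is living and takes 1/12.
Jayant predeceased; the 1/4 allotted to Jayant's branch passes to Jayant's issue by representation.
The 1/4 is divided into 3 equal shares of 1/12 among Kavita, Omkar, Manoj.
Kavita is living and takes 1/12.
Omkar is living and takes 1/12.
Manoj is living and takes 1/12.

Aarav 1/4; Bhavna 1/12; Girish 1/12; Ishita 1/4; Kavita 1/12; Lakshmi 1/12; Manoj 1/12; Omkar 1/12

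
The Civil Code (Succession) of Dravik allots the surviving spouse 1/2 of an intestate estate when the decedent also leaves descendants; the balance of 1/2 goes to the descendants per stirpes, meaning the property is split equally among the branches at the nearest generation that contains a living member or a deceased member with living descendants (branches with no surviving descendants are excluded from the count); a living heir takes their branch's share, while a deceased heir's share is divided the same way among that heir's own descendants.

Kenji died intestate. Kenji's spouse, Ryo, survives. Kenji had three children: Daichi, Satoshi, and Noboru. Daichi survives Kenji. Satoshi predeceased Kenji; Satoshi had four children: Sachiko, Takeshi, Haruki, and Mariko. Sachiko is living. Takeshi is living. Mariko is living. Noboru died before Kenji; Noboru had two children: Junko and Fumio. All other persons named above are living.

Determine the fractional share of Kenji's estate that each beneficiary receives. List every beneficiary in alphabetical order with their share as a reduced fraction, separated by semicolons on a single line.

Ryo, as surviving spouse, takes 1/2.
The remaining 1/2 passes to Kenji's descendants per stirpes.
The 1/2 is divided into 3 equal shares of 1/6 among Daichi, Satoshi, Noboru.
Daichi is living and takes 1/6.
Satoshi predeceased; the 1/6 allotted to Satoshi's branch passes to Satoshi's issue by representation.
The 1/6 is divided into 4 equal shares of 1/24 among Sachiko, Takeshi, Haruki, Mariko.
Sachiko is living and takes 1/24.
Takeshi is living and takes 1/24.
Haruki is living and takes 1/24.
Mariko is living and takes 1/24.
Noboru predeceased; the 1/6 allotted to Noboru's branch passes to Noboru's issue by representation.
The 1/6 is divided into 2 equal shares of 1/12 among Junko, Fumio.
Junko is living and takes 1/12.
Fumio is living and takes 1/12.

Daichi 1/6; Fumio 1/12; Haruki 1/24; Junko 1/12; Mariko 1/24; Ryo 1/2; Sachiko 1/24; Takeshi 1/24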